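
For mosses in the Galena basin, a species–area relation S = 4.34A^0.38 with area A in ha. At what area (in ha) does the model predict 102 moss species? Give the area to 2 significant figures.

4100 ha

102 = 4.34 × A^0.38  ⇒  A^0.38 = 102/4.34 = 23.5
ln A = ln(23.5) / 0.38 = 3.1571 / 0.38 = 8.3082
A = e^8.3082 ≈ 4057 ha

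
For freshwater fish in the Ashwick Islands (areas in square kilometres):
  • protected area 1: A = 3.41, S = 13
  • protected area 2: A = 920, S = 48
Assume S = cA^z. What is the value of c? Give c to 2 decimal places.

z = ln(S₂/S₁) / ln(A₂/A₁) = ln(48/13) / ln(920/3.41) = 1.3063 / 5.5977 = 0.2334
c = S₁ / A₁^z = 13 / 3.41^0.2334 = 13 / 1.331 = 9.764

9.76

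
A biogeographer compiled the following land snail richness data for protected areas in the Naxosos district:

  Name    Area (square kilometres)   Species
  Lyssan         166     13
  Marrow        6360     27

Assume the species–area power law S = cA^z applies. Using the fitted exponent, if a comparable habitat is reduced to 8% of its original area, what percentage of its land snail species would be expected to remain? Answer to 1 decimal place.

60.3%

z = ln(27/13) / ln(6360/166) = 0.7309 / 3.6458 = 0.2005
S_new/S_old = (A_new/A_old)^z = 0.08^0.2005 = exp(0.2005 × -2.5257) = 0.6027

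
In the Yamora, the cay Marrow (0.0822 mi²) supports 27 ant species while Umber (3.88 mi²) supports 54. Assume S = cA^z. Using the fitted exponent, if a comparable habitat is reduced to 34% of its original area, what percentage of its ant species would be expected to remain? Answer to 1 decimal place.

82.4%

z = ln(54/27) / ln(3.88/0.0822) = 0.6931 / 3.8544 = 0.1798
S_new/S_old = (A_new/A_old)^z = 0.34^0.1798 = exp(0.1798 × -1.0788) = 0.8237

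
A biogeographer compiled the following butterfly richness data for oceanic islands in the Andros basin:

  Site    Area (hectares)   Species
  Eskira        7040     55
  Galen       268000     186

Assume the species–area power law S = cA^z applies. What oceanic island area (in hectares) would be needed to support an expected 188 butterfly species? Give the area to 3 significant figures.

277000 hectares

z = ln(186/55) / ln(268000/7040) = 1.2184 / 3.6394 = 0.3348
c = 55 / 7040^0.3348 = 55 / 19.41 = 2.833
A = (188/2.833)^(1/0.3348) ⇒ ln A = ln(66.36)/0.3348 = 12.5307
A = e^12.5307 ≈ 276700 hectares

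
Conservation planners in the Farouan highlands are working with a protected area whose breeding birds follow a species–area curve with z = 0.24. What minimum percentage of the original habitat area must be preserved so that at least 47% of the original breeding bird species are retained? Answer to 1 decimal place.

4.3%

Need (A_new/A_old)^0.24 = 0.47, so A_new/A_old = 0.47^(1/0.24) = 0.47^4.167
ln(A_new/A_old) = ln 0.47 / 0.24 = -0.7550 / 0.24 = -3.1459
A_new/A_old = e^-3.1459 ≈ 0.04303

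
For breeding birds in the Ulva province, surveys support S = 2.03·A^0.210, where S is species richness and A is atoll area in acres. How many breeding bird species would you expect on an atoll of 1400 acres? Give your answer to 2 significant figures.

S = 2.03 × 1400^0.21 = 2.03 × 4.578 ≈ 9.294

9.3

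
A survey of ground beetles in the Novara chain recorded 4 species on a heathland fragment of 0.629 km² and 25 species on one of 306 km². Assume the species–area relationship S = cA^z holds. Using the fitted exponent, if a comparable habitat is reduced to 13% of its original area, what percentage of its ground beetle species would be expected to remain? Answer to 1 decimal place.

z = ln(25/4) / ln(306/0.629) = 1.8326 / 6.1872 = 0.2962
S_new/S_old = (A_new/A_old)^z = 0.13^0.2962 = exp(0.2962 × -2.0402) = 0.5465

54.6%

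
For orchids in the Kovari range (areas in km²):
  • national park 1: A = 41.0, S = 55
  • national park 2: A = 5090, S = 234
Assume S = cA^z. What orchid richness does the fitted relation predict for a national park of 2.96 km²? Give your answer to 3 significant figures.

25.0

z = ln(234/55) / ln(5090/41) = 1.4480 / 4.8215 = 0.3003
c = 55 / 41^0.3003 = 55 / 3.05 = 18.03
S₃ = 18.03 × 2.96^0.3003 = 18.03 × 1.385 ≈ 24.98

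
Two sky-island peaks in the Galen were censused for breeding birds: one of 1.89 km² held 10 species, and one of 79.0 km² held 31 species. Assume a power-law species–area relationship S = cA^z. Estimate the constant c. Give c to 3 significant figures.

8.25

z = ln(S₂/S₁) / ln(A₂/A₁) = ln(31/10) / ln(79/1.89) = 1.1314 / 3.7329 = 0.3031
c = S₁ / A₁^z = 10 / 1.89^0.3031 = 10 / 1.213 = 8.245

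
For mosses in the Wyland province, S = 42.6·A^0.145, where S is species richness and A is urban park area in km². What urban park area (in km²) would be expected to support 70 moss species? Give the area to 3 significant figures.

70 = 42.6 × A^0.145  ⇒  A^0.145 = 70/42.6 = 1.643
ln A = ln(1.643) / 0.145 = 0.4966 / 0.145 = 3.4251
A = e^3.4251 ≈ 30.73 km²

30.7 km²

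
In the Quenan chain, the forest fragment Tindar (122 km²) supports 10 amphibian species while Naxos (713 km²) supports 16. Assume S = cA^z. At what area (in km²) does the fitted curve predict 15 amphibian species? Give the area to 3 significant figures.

560 km²

z = ln(16/10) / ln(713/122) = 0.4700 / 1.7655 = 0.2662
c = 10 / 122^0.2662 = 10 / 3.593 = 2.783
A = (15/2.783)^(1/0.2662) ⇒ ln A = ln(5.389)/0.2662 = 6.3271
A = e^6.3271 ≈ 559.5 km²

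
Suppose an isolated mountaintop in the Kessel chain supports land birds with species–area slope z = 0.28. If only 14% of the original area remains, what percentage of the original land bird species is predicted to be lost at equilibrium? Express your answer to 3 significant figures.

S_new/S_old = (A_new/A_old)^z = 0.14^0.28
= exp(0.28 × ln 0.14) = exp(0.28 × -1.9661) = exp(-0.5505) ≈ 0.5767
Fraction lost = 1 − 0.5767 = 0.4233

42.3%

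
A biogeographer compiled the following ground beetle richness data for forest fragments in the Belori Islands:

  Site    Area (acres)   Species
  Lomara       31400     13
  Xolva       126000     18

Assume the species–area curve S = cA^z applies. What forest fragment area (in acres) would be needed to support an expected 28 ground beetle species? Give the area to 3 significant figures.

z = ln(18/13) / ln(126000/31400) = 0.3254 / 1.3895 = 0.2342
c = 13 / 31400^0.2342 = 13 / 11.3 = 1.15
A = (28/1.15)^(1/0.2342) ⇒ ln A = ln(24.35)/0.2342 = 13.6306
A = e^13.6306 ≈ 831141 acres

831000 acres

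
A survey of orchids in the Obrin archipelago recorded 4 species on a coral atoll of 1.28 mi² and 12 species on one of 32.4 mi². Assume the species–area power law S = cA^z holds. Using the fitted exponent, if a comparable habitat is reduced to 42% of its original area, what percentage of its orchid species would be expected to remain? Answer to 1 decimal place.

z = ln(12/4) / ln(32.4/1.28) = 1.0986 / 3.2313 = 0.3400
S_new/S_old = (A_new/A_old)^z = 0.42^0.3400 = exp(0.3400 × -0.8675) = 0.7446

74.5%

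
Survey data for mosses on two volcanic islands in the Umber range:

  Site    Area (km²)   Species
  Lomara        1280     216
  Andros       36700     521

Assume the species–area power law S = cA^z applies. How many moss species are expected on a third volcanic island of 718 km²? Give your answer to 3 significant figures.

186

z = ln(521/216) / ln(36700/1280) = 0.8805 / 3.3559 = 0.2624
c = 216 / 1280^0.2624 = 216 / 6.535 = 33.05
S₃ = 33.05 × 718^0.2624 = 33.05 × 5.615 ≈ 185.6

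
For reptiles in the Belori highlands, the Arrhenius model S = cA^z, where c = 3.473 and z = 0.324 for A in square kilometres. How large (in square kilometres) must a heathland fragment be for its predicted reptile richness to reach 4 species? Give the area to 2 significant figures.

1.5 square kilometres

4 = 3.473 × A^0.324  ⇒  A^0.324 = 4/3.473 = 1.152
ln A = ln(1.152) / 0.324 = 0.1413 / 0.324 = 0.4360
A = e^0.4360 ≈ 1.547 square kilometres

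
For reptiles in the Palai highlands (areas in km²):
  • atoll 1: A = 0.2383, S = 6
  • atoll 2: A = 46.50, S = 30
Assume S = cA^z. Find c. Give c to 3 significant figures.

9.29

z = ln(S₂/S₁) / ln(A₂/A₁) = ln(30/6) / ln(46.5/0.2383) = 1.6094 / 5.2737 = 0.3052
c = S₁ / A₁^z = 6 / 0.2383^0.3052 = 6 / 0.6455 = 9.295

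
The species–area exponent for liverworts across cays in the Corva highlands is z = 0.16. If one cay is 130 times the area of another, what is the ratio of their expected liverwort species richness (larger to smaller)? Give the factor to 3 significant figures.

S₂/S₁ = (A₂/A₁)^z = 130^0.16
ln(S₂/S₁) = 0.16 × ln 130 = 0.16 × 4.8675 = 0.7788
S₂/S₁ = e^0.7788 ≈ 2.179

2.18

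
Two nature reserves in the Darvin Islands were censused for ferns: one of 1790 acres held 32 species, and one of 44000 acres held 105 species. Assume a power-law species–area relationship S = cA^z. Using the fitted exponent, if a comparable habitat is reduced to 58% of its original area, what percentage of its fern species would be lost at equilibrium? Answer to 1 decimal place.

z = ln(105/32) / ln(44000/1790) = 1.1882 / 3.2020 = 0.3711
S_new/S_old = (A_new/A_old)^z = 0.58^0.3711 = exp(0.3711 × -0.5447) = 0.817
Fraction lost = 1 − 0.817 = 0.183

18.3%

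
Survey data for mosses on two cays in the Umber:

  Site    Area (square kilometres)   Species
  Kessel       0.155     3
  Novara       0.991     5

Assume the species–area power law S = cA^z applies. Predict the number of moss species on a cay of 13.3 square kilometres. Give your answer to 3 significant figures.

z = ln(5/3) / ln(0.991/0.155) = 0.5108 / 1.8553 = 0.2753
c = 3 / 0.155^0.2753 = 3 / 0.5985 = 5.012
S₃ = 5.012 × 13.3^0.2753 = 5.012 × 2.039 ≈ 10.22

10.2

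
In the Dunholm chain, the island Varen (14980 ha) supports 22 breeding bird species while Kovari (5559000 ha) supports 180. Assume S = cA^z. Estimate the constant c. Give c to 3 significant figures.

z = ln(S₂/S₁) / ln(A₂/A₁) = ln(180/22) / ln(5559000/14980) = 2.1019 / 5.9165 = 0.3553
c = S₁ / A₁^z = 22 / 14980^0.3553 = 22 / 30.44 = 0.7228

0.723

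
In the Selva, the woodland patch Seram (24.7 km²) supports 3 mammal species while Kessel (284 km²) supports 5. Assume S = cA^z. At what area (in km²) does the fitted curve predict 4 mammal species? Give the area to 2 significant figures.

98 km²

z = ln(5/3) / ln(284/24.7) = 0.5108 / 2.4422 = 0.2092
c = 3 / 24.7^0.2092 = 3 / 1.956 = 1.534
A = (4/1.534)^(1/0.2092) ⇒ ln A = ln(2.608)/0.2092 = 4.5822
A = e^4.5822 ≈ 97.73 km²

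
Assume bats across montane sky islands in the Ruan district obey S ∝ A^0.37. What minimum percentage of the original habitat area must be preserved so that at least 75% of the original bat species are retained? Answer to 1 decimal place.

Need (A_new/A_old)^0.37 = 0.75, so A_new/A_old = 0.75^(1/0.37) = 0.75^2.703
ln(A_new/A_old) = ln 0.75 / 0.37 = -0.2877 / 0.37 = -0.7775
A_new/A_old = e^-0.7775 ≈ 0.4595

46.0%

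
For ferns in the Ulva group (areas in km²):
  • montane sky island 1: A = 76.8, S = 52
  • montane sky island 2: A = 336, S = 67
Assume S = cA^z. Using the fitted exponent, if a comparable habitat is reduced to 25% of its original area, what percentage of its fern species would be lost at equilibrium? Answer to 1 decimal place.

21.2%

z = ln(67/52) / ln(336/76.8) = 0.2534 / 1.4759 = 0.1717
S_new/S_old = (A_new/A_old)^z = 0.25^0.1717 = exp(0.1717 × -1.3863) = 0.7882
Fraction lost = 1 − 0.7882 = 0.2118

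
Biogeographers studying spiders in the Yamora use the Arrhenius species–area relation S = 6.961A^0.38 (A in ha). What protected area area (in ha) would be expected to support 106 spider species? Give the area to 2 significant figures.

106 = 6.961 × A^0.38  ⇒  A^0.38 = 106/6.961 = 15.23
ln A = ln(15.23) / 0.38 = 2.7231 / 0.38 = 7.1661
A = e^7.1661 ≈ 1295 ha

1300 ha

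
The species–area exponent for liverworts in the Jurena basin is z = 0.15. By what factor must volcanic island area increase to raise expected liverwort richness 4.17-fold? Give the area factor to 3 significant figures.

(A₂/A₁)^0.15 = 4.17, so A₂/A₁ = 4.17^(1/0.15) = 4.17^6.667
ln(A₂/A₁) = ln 4.17 / 0.15 = 1.4279 / 0.15 = 9.5194
A₂/A₁ = e^9.5194 ≈ 13622

13600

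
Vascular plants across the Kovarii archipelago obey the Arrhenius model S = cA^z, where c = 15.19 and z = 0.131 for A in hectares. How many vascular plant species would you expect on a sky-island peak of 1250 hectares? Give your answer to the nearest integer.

39 species

S = 15.19 × 1250^0.131 = 15.19 × 2.545 ≈ 38.66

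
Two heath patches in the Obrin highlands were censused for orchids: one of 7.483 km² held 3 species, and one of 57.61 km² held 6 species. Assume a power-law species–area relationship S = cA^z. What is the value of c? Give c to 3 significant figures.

z = ln(S₂/S₁) / ln(A₂/A₁) = ln(6/3) / ln(57.61/7.483) = 0.6931 / 2.0411 = 0.3396
c = S₁ / A₁^z = 3 / 7.483^0.3396 = 3 / 1.981 = 1.515

1.51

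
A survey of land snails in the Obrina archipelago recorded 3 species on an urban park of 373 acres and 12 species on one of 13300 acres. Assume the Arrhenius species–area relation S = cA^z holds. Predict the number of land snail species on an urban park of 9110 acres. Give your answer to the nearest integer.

10

z = ln(12/3) / ln(13300/373) = 1.3863 / 3.5739 = 0.3879
c = 3 / 373^0.3879 = 3 / 9.943 = 0.3017
S₃ = 0.3017 × 9110^0.3879 = 0.3017 × 34.34 ≈ 10.36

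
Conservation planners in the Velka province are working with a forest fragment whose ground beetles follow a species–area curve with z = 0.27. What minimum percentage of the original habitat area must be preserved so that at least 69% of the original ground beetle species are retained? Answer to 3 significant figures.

Need (A_new/A_old)^0.27 = 0.69, so A_new/A_old = 0.69^(1/0.27) = 0.69^3.704
ln(A_new/A_old) = ln 0.69 / 0.27 = -0.3711 / 0.27 = -1.3743
A_new/A_old = e^-1.3743 ≈ 0.253

25.3%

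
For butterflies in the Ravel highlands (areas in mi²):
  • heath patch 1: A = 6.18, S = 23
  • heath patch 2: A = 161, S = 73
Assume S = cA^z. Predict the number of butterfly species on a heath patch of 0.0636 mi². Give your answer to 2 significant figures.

4.5

z = ln(73/23) / ln(161/6.18) = 1.1550 / 3.2601 = 0.3543
c = 23 / 6.18^0.3543 = 23 / 1.906 = 12.06
S₃ = 12.06 × 0.0636^0.3543 = 12.06 × 0.3768 ≈ 4.546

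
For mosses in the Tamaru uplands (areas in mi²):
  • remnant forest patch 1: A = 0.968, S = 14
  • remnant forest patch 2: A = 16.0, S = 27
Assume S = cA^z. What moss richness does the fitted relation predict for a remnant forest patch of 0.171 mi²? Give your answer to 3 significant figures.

z = ln(27/14) / ln(16/0.968) = 0.6568 / 2.8051 = 0.2341
c = 14 / 0.968^0.2341 = 14 / 0.9924 = 14.11
S₃ = 14.11 × 0.171^0.2341 = 14.11 × 0.6613 ≈ 9.329

9.33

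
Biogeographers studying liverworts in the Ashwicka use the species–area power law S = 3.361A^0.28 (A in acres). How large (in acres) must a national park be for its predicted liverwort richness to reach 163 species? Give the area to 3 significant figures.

163 = 3.361 × A^0.28  ⇒  A^0.28 = 163/3.361 = 48.5
ln A = ln(48.5) / 0.28 = 3.8815 / 0.28 = 13.8625
A = e^13.8625 ≈ 1048155 acres

1050000 acres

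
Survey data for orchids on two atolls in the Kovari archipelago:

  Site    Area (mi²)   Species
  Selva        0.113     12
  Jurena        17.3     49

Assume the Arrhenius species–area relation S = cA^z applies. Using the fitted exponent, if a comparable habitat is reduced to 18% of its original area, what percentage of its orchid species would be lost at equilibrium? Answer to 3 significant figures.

z = ln(49/12) / ln(17.3/0.113) = 1.4069 / 5.0311 = 0.2796
S_new/S_old = (A_new/A_old)^z = 0.18^0.2796 = exp(0.2796 × -1.7148) = 0.6191
Fraction lost = 1 − 0.6191 = 0.3809

38.1%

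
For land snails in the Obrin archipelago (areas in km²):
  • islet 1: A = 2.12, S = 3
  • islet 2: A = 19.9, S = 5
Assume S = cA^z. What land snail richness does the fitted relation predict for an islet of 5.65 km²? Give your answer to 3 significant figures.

3.75

z = ln(5/3) / ln(19.9/2.12) = 0.5108 / 2.2393 = 0.2281
c = 3 / 2.12^0.2281 = 3 / 1.187 = 2.527
S₃ = 2.527 × 5.65^0.2281 = 2.527 × 1.484 ≈ 3.752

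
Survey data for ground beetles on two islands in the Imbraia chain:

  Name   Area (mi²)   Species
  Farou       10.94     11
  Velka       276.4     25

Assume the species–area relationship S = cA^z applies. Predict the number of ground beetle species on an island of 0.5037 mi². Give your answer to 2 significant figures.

z = ln(25/11) / ln(276.4/10.94) = 0.8210 / 3.2294 = 0.2542
c = 11 / 10.94^0.2542 = 11 / 1.837 = 5.988
S₃ = 5.988 × 0.5037^0.2542 = 5.988 × 0.84 ≈ 5.03

5.0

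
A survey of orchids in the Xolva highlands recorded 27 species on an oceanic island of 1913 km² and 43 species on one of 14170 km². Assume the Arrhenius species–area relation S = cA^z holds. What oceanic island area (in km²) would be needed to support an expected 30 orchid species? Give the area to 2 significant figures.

z = ln(43/27) / ln(14170/1913) = 0.4654 / 2.0025 = 0.2324
c = 27 / 1913^0.2324 = 27 / 5.79 = 4.663
A = (30/4.663)^(1/0.2324) ⇒ ln A = ln(6.433)/0.2324 = 8.0098
A = e^8.0098 ≈ 3010 km²

3000 km²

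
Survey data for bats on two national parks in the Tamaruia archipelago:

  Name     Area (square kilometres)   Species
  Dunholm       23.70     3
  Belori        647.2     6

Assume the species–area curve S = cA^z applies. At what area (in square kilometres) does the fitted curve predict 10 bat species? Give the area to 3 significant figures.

z = ln(6/3) / ln(647.2/23.7) = 0.6931 / 3.3072 = 0.2096
c = 3 / 23.7^0.2096 = 3 / 1.941 = 1.545
A = (10/1.545)^(1/0.2096) ⇒ ln A = ln(6.472)/0.2096 = 8.9099
A = e^8.9099 ≈ 7405 square kilometres

7410 square kilometres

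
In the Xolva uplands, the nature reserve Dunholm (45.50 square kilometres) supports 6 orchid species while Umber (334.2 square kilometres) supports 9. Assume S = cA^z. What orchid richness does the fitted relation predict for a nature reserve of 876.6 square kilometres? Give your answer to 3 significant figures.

10.9

z = ln(9/6) / ln(334.2/45.5) = 0.4055 / 1.9940 = 0.2033
c = 6 / 45.5^0.2033 = 6 / 2.173 = 2.761
S₃ = 2.761 × 876.6^0.2033 = 2.761 × 3.966 ≈ 10.95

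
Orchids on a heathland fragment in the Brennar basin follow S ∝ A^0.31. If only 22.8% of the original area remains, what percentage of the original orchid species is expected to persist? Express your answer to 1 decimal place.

63.2%

S_new/S_old = (A_new/A_old)^z = 0.228^0.31
= exp(0.31 × ln 0.228) = exp(0.31 × -1.4784) = exp(-0.4583) ≈ 0.6324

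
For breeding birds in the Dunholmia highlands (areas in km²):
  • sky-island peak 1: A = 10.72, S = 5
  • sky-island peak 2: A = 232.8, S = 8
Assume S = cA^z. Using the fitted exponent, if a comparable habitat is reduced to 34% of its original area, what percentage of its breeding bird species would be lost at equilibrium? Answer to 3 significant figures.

z = ln(8/5) / ln(232.8/10.72) = 0.4700 / 3.0781 = 0.1527
S_new/S_old = (A_new/A_old)^z = 0.34^0.1527 = exp(0.1527 × -1.0788) = 0.8481
Fraction lost = 1 − 0.8481 = 0.1519

15.2%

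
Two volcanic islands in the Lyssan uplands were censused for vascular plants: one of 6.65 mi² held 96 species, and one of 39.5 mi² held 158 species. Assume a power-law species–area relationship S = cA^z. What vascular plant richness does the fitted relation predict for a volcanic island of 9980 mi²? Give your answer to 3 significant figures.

742

z = ln(158/96) / ln(39.5/6.65) = 0.4982 / 1.7817 = 0.2796
c = 96 / 6.65^0.2796 = 96 / 1.699 = 56.52
S₃ = 56.52 × 9980^0.2796 = 56.52 × 13.13 ≈ 742.2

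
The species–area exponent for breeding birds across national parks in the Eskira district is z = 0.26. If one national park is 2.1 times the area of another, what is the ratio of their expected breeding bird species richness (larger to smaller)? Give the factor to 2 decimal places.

S₂/S₁ = (A₂/A₁)^z = 2.1^0.26
ln(S₂/S₁) = 0.26 × ln 2.1 = 0.26 × 0.7419 = 0.1929
S₂/S₁ = e^0.1929 ≈ 1.213

1.21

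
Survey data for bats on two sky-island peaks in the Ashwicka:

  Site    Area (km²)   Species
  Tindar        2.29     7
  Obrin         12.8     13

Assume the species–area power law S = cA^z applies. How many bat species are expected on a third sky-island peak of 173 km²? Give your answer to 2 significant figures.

33

z = ln(13/7) / ln(12.8/2.29) = 0.6190 / 1.7209 = 0.3597
c = 7 / 2.29^0.3597 = 7 / 1.347 = 5.196
S₃ = 5.196 × 173^0.3597 = 5.196 × 6.384 ≈ 33.17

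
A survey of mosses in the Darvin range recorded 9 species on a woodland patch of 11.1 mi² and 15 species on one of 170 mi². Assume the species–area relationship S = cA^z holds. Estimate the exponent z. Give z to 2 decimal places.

Taking logs: ln S = ln c + z ln A, so z = (ln S₂ − ln S₁)/(ln A₂ − ln A₁).
z = ln(15/9) / ln(170/11.1) = ln(1.667) / ln(15.32) = 0.5108 / 2.7289 = 0.1872

0.19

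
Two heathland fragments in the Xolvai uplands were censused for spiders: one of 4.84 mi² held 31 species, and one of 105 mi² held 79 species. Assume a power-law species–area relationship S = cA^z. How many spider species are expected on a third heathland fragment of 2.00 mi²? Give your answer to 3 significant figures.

z = ln(79/31) / ln(105/4.84) = 0.9355 / 3.0770 = 0.3040
c = 31 / 4.84^0.3040 = 31 / 1.615 = 19.19
S₃ = 19.19 × 2^0.3040 = 19.19 × 1.235 ≈ 23.7

23.7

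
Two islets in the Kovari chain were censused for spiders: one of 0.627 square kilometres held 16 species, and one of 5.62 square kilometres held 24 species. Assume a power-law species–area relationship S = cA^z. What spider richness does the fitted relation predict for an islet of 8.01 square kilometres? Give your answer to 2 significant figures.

26

z = ln(24/16) / ln(5.62/0.627) = 0.4055 / 2.1931 = 0.1849
c = 16 / 0.627^0.1849 = 16 / 0.9173 = 17.44
S₃ = 17.44 × 8.01^0.1849 = 17.44 × 1.469 ≈ 25.62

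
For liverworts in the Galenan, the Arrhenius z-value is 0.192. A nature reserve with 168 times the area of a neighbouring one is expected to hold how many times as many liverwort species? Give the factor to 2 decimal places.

2.67

S₂/S₁ = (A₂/A₁)^z = 168^0.192
ln(S₂/S₁) = 0.192 × ln 168 = 0.192 × 5.1240 = 0.9838
S₂/S₁ = e^0.9838 ≈ 2.675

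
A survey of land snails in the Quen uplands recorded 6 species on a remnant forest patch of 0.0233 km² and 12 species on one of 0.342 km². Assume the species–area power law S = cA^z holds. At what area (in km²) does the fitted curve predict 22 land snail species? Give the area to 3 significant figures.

z = ln(12/6) / ln(0.342/0.0233) = 0.6931 / 2.6864 = 0.2580
c = 6 / 0.0233^0.2580 = 6 / 0.3791 = 15.83
A = (22/15.83)^(1/0.2580) ⇒ ln A = ln(1.39)/0.2580 = 1.2762
A = e^1.2762 ≈ 3.583 km²

3.58 km²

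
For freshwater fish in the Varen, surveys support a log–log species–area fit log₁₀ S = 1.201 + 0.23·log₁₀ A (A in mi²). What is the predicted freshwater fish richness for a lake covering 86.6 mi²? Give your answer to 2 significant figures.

S = 15.89 × 86.6^0.23 = 15.89 × 2.79 ≈ 44.32

44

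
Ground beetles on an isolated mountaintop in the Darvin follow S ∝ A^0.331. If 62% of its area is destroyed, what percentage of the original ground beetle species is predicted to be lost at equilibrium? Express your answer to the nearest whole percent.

27%

S_new/S_old = (A_new/A_old)^z = 0.38^0.331
= exp(0.331 × ln 0.38) = exp(0.331 × -0.9676) = exp(-0.3203) ≈ 0.726
Fraction lost = 1 − 0.726 = 0.274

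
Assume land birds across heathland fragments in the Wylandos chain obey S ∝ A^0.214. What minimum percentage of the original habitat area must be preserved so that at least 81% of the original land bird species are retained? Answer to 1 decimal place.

37.4%

Need (A_new/A_old)^0.214 = 0.81, so A_new/A_old = 0.81^(1/0.214) = 0.81^4.673
ln(A_new/A_old) = ln 0.81 / 0.214 = -0.2107 / 0.214 = -0.9847
A_new/A_old = e^-0.9847 ≈ 0.3736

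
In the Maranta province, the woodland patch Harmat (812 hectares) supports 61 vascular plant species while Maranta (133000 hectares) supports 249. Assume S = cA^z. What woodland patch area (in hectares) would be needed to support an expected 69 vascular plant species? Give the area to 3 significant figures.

1270 hectares

z = ln(249/61) / ln(133000/812) = 1.4066 / 5.0986 = 0.2759
c = 61 / 812^0.2759 = 61 / 6.349 = 9.608
A = (69/9.608)^(1/0.2759) ⇒ ln A = ln(7.181)/0.2759 = 7.1462
A = e^7.1462 ≈ 1269 hectares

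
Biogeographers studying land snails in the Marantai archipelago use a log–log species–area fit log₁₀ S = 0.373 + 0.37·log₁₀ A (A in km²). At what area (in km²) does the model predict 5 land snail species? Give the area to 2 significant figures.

7.6 km²

5 = 2.36 × A^0.37  ⇒  A^0.37 = 5/2.36 = 2.118
ln A = ln(2.118) / 0.37 = 0.7506 / 0.37 = 2.0286
A = e^2.0286 ≈ 7.603 km²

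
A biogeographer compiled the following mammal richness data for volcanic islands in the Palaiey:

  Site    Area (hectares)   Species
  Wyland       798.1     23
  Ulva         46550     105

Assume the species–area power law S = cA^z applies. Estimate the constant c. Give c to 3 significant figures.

1.90

z = ln(S₂/S₁) / ln(A₂/A₁) = ln(105/23) / ln(46550/798.1) = 1.5185 / 4.0660 = 0.3735
c = S₁ / A₁^z = 23 / 798.1^0.3735 = 23 / 12.13 = 1.897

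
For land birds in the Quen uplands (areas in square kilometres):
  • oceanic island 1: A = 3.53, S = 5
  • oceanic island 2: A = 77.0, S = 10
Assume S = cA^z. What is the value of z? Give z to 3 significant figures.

Taking logs: ln S = ln c + z ln A, so z = (ln S₂ − ln S₁)/(ln A₂ − ln A₁).
z = ln(10/5) / ln(77/3.53) = ln(2) / ln(21.81) = 0.6931 / 3.0825 = 0.2249

0.225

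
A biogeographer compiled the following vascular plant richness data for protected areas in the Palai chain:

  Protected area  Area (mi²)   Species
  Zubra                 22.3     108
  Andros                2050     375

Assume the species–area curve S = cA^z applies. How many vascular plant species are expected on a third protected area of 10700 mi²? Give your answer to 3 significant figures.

z = ln(375/108) / ln(2050/22.3) = 1.2448 / 4.5210 = 0.2753
c = 108 / 22.3^0.2753 = 108 / 2.351 = 45.94
S₃ = 45.94 × 10700^0.2753 = 45.94 × 12.87 ≈ 591

591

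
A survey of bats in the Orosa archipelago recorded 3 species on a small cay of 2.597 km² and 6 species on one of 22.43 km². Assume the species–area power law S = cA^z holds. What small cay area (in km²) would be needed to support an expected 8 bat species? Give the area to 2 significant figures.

z = ln(6/3) / ln(22.43/2.597) = 0.6931 / 2.1560 = 0.3215
c = 3 / 2.597^0.3215 = 3 / 1.359 = 2.207
A = (8/2.207)^(1/0.3215) ⇒ ln A = ln(3.624)/0.3215 = 4.0052
A = e^4.0052 ≈ 54.88 km²

55 km²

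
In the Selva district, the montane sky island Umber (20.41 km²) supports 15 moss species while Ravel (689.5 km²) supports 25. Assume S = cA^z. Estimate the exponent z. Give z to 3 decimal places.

Taking logs: ln S = ln c + z ln A, so z = (ln S₂ − ln S₁)/(ln A₂ − ln A₁).
z = ln(25/15) / ln(689.5/20.41) = ln(1.667) / ln(33.78) = 0.5108 / 3.5199 = 0.1451

0.145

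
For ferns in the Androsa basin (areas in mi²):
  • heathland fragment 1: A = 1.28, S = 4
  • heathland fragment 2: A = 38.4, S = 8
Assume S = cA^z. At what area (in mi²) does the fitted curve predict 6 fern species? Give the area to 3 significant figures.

9.36 mi²

z = ln(8/4) / ln(38.4/1.28) = 0.6931 / 3.4012 = 0.2038
c = 4 / 1.28^0.2038 = 4 / 1.052 = 3.804
A = (6/3.804)^(1/0.2038) ⇒ ln A = ln(1.577)/0.2038 = 2.2364
A = e^2.2364 ≈ 9.36 mi²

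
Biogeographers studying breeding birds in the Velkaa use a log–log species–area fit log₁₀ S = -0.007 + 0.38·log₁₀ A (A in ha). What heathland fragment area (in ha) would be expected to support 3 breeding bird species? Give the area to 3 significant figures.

18.8 ha

3 = 0.984 × A^0.38  ⇒  A^0.38 = 3/0.984 = 3.049
ln A = ln(3.049) / 0.38 = 1.1147 / 0.38 = 2.9335
A = e^2.9335 ≈ 18.79 ha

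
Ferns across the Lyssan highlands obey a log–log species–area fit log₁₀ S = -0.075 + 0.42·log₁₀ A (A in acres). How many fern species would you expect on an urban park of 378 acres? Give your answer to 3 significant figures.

10.2

S = 0.8414 × 378^0.42 = 0.8414 × 12.09 ≈ 10.18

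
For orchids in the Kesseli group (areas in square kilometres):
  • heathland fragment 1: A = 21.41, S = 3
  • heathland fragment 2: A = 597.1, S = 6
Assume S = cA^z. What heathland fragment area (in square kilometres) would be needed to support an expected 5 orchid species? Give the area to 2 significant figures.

z = ln(6/3) / ln(597.1/21.41) = 0.6931 / 3.3282 = 0.2083
c = 3 / 21.41^0.2083 = 3 / 1.893 = 1.585
A = (5/1.585)^(1/0.2083) ⇒ ln A = ln(3.155)/0.2083 = 5.5166
A = e^5.5166 ≈ 248.8 square kilometres

250 square kilometres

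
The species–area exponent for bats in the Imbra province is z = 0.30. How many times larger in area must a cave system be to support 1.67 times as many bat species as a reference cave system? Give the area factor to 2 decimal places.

5.53

(A₂/A₁)^0.3 = 1.67, so A₂/A₁ = 1.67^(1/0.3) = 1.67^3.333
ln(A₂/A₁) = ln 1.67 / 0.3 = 0.5128 / 0.3 = 1.7094
A₂/A₁ = e^1.7094 ≈ 5.526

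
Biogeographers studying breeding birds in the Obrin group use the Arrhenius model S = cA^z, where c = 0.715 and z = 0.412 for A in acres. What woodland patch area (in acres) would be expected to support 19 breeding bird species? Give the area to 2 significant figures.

19 = 0.715 × A^0.412  ⇒  A^0.412 = 19/0.715 = 26.57
ln A = ln(26.57) / 0.412 = 3.2799 / 0.412 = 7.9610
A = e^7.9610 ≈ 2867 acres

2900 acres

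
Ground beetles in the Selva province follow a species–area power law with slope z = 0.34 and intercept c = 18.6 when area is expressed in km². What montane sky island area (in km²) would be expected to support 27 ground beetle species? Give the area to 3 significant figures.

2.99 km²

27 = 18.6 × A^0.34  ⇒  A^0.34 = 27/18.6 = 1.452
ln A = ln(1.452) / 0.34 = 0.3727 / 0.34 = 1.0961
A = e^1.0961 ≈ 2.992 km²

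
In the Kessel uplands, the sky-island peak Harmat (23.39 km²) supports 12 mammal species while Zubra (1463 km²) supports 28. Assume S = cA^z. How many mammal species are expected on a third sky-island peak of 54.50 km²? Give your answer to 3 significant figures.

z = ln(28/12) / ln(1463/23.39) = 0.8473 / 4.1359 = 0.2049
c = 12 / 23.39^0.2049 = 12 / 1.907 = 6.291
S₃ = 6.291 × 54.5^0.2049 = 6.291 × 2.268 ≈ 14.27

14.3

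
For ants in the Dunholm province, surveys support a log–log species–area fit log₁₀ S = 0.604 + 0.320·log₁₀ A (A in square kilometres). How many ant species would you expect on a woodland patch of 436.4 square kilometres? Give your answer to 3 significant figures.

S = 4.018 × 436.4^0.32 = 4.018 × 6.995 ≈ 28.1

28.1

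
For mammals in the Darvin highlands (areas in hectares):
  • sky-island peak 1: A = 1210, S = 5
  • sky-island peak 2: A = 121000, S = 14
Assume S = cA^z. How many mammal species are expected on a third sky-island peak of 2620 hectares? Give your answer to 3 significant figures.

z = ln(14/5) / ln(121000/1210) = 1.0296 / 4.6052 = 0.2236
c = 5 / 1210^0.2236 = 5 / 4.889 = 1.023
S₃ = 1.023 × 2620^0.2236 = 1.023 × 5.811 ≈ 5.943

5.94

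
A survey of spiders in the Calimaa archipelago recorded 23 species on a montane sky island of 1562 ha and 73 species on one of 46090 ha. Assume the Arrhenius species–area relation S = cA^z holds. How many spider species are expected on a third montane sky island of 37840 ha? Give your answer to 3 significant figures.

68.2

z = ln(73/23) / ln(46090/1562) = 1.1550 / 3.3846 = 0.3412
c = 23 / 1562^0.3412 = 23 / 12.3 = 1.87
S₃ = 1.87 × 37840^0.3412 = 1.87 × 36.49 ≈ 68.25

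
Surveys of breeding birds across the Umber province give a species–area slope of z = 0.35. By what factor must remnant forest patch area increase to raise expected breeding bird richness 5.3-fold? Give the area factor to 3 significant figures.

117

(A₂/A₁)^0.35 = 5.3, so A₂/A₁ = 5.3^(1/0.35) = 5.3^2.857
ln(A₂/A₁) = ln 5.3 / 0.35 = 1.6677 / 0.35 = 4.7649
A₂/A₁ = e^4.7649 ≈ 117.3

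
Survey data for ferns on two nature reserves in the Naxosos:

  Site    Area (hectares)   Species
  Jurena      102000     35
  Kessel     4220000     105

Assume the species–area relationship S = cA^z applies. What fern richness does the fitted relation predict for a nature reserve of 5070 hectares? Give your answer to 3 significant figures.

z = ln(105/35) / ln(4220000/102000) = 1.0986 / 3.7226 = 0.2951
c = 35 / 102000^0.2951 = 35 / 30.07 = 1.164
S₃ = 1.164 × 5070^0.2951 = 1.164 × 12.4 ≈ 14.43

14.4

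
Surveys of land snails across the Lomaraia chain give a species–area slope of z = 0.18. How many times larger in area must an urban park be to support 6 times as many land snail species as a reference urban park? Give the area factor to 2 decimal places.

21040.81

(A₂/A₁)^0.18 = 6, so A₂/A₁ = 6^(1/0.18) = 6^5.556
ln(A₂/A₁) = ln 6 / 0.18 = 1.7918 / 0.18 = 9.9542
A₂/A₁ = e^9.9542 ≈ 21041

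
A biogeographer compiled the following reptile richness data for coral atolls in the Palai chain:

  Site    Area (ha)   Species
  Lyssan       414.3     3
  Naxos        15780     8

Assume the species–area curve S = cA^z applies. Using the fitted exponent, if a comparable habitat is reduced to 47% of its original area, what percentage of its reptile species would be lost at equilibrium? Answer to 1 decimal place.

18.4%

z = ln(8/3) / ln(15780/414.3) = 0.9808 / 3.6399 = 0.2695
S_new/S_old = (A_new/A_old)^z = 0.47^0.2695 = exp(0.2695 × -0.7550) = 0.8159
Fraction lost = 1 − 0.8159 = 0.1841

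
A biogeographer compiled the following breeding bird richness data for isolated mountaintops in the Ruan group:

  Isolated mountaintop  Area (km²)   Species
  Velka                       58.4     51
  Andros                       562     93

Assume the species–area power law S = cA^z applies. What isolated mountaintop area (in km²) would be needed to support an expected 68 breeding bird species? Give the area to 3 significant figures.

173 km²

z = ln(93/51) / ln(562/58.4) = 0.6008 / 2.2642 = 0.2653
c = 51 / 58.4^0.2653 = 51 / 2.942 = 17.33
A = (68/17.33)^(1/0.2653) ⇒ ln A = ln(3.923)/0.2653 = 5.1515
A = e^5.1515 ≈ 172.7 km²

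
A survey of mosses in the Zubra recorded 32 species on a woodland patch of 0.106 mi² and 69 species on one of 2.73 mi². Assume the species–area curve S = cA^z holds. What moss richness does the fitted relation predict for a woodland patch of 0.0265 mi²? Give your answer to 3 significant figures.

23.1

z = ln(69/32) / ln(2.73/0.106) = 0.7684 / 3.2486 = 0.2365
c = 32 / 0.106^0.2365 = 32 / 0.5881 = 54.41
S₃ = 54.41 × 0.0265^0.2365 = 54.41 × 0.4237 ≈ 23.05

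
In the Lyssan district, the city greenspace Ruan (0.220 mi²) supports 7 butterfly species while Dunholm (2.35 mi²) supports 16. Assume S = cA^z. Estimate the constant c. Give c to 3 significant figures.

z = ln(S₂/S₁) / ln(A₂/A₁) = ln(16/7) / ln(2.35/0.22) = 0.8267 / 2.3685 = 0.3490
c = S₁ / A₁^z = 7 / 0.22^0.3490 = 7 / 0.5895 = 11.87

11.9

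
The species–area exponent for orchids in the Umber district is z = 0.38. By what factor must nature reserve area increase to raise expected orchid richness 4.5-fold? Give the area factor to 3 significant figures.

52.4

(A₂/A₁)^0.38 = 4.5, so A₂/A₁ = 4.5^(1/0.38) = 4.5^2.632
ln(A₂/A₁) = ln 4.5 / 0.38 = 1.5041 / 0.38 = 3.9581
A₂/A₁ = e^3.9581 ≈ 52.36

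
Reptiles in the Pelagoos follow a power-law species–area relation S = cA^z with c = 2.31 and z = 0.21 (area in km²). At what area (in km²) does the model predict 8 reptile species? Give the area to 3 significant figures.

8 = 2.31 × A^0.21  ⇒  A^0.21 = 8/2.31 = 3.463
ln A = ln(3.463) / 0.21 = 1.2422 / 0.21 = 5.9152
A = e^5.9152 ≈ 370.6 km²

371 km²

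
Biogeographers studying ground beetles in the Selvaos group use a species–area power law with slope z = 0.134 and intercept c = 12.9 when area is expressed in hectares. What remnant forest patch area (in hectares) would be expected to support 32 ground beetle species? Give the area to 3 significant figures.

32 = 12.9 × A^0.134  ⇒  A^0.134 = 32/12.9 = 2.481
ln A = ln(2.481) / 0.134 = 0.9085 / 0.134 = 6.7799
A = e^6.7799 ≈ 880 hectares

880 hectares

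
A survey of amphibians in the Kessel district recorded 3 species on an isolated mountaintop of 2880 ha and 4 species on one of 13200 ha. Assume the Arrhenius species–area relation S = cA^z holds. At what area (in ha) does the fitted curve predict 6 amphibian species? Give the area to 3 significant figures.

113000 ha

z = ln(4/3) / ln(13200/2880) = 0.2877 / 1.5224 = 0.1890
c = 3 / 2880^0.1890 = 3 / 4.505 = 0.6659
A = (6/0.6659)^(1/0.1890) ⇒ ln A = ln(9.01)/0.1890 = 11.6337
A = e^11.6337 ≈ 112838 ha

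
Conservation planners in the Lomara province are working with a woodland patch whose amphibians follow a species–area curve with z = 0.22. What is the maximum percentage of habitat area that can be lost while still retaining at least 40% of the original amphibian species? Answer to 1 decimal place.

98.4%

Need (A_new/A_old)^0.22 = 0.4, so A_new/A_old = 0.4^(1/0.22) = 0.4^4.545
ln(A_new/A_old) = ln 0.4 / 0.22 = -0.9163 / 0.22 = -4.1650
A_new/A_old = e^-4.1650 ≈ 0.01553
Fraction that can be lost = 1 − 0.01553 = 0.9845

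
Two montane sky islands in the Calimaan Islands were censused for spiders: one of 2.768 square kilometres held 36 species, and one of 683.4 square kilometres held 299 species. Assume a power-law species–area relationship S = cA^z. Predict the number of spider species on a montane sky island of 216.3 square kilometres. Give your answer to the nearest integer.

z = ln(299/36) / ln(683.4/2.768) = 2.1169 / 5.5090 = 0.3843
c = 36 / 2.768^0.3843 = 36 / 1.479 = 24.34
S₃ = 24.34 × 216.3^0.3843 = 24.34 × 7.894 ≈ 192.2

192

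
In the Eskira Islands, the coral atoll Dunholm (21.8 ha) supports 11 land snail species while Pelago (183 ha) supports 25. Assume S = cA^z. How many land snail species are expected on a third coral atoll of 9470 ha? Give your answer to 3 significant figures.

115

z = ln(25/11) / ln(183/21.8) = 0.8210 / 2.1276 = 0.3859
c = 11 / 21.8^0.3859 = 11 / 3.285 = 3.349
S₃ = 3.349 × 9470^0.3859 = 3.349 × 34.23 ≈ 114.6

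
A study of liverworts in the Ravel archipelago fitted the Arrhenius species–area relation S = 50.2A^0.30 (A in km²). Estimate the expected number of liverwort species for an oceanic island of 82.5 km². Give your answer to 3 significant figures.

S = 50.2 × 82.5^0.3
ln S = ln 50.2 + 0.3 × ln 82.5 = 3.9160 + 0.3 × 4.4128 = 5.2399
S = e^5.2399 ≈ 188.6

189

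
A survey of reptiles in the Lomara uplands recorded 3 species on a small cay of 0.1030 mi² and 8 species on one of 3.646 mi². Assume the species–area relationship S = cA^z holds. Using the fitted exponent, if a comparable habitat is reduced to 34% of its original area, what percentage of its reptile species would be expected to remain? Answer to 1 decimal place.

74.3%

z = ln(8/3) / ln(3.646/0.103) = 0.9808 / 3.5667 = 0.2750
S_new/S_old = (A_new/A_old)^z = 0.34^0.2750 = exp(0.2750 × -1.0788) = 0.7433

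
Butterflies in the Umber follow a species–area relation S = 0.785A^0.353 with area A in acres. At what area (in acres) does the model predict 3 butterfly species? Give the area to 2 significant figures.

3 = 0.785 × A^0.353  ⇒  A^0.353 = 3/0.785 = 3.822
ln A = ln(3.822) / 0.353 = 1.3407 / 0.353 = 3.7980
A = e^3.7980 ≈ 44.61 acres

45 acres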